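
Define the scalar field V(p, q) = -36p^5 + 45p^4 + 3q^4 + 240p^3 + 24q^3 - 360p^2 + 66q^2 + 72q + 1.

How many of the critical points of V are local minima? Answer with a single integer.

4

V separates as a function of p plus a function of q, so ∇V=0 decouples.
∂V/∂p = -180p(p - 2)(p - 1)(p + 2) = 0 at p ∈ {-2, 0, 1, 2}; ∂V/∂q = 12(q + 1)(q + 2)(q + 3) = 0 at q ∈ {-3, -2, -1}.
The Hessian is diagonal: diag(V_pp, V_qq). Second derivatives: V_pp(-2)=4320, V_pp(0)=-720, V_pp(1)=540, V_pp(2)=-1440; V_qq(-3)=24, V_qq(-2)=-12, V_qq(-1)=24.
Local minima occur where both diagonal entries positive: (-2, -3), (-2, -1), (1, -3), (1, -1). Count: 4.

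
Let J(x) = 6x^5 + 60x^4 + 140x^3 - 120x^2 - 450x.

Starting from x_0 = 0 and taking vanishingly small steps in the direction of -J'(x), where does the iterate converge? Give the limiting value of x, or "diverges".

1

J'(x) = 30(x - 1)(x + 1)(x + 3)(x + 5), so J'(0) = -450.
Gradient descent moves in the -J' direction, i.e. x is increasing.
The nearest critical point in that direction is x = 1, where J'' = 1440 > 0 (a local minimum). The iterate converges there.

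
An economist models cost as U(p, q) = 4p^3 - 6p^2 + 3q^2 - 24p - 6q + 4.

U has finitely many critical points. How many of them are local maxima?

0

U separates as a function of p plus a function of q, so ∇U=0 decouples.
∂U/∂p = 12(p - 2)(p + 1) = 0 at p ∈ {-1, 2}; ∂U/∂q = 6(q - 1) = 0 at q ∈ {1}.
The Hessian is diagonal: diag(U_pp, U_qq). Second derivatives: U_pp(-1)=-36, U_pp(2)=36; U_qq(1)=6.
Local maxima occur where both diagonal entries negative: none. Count: 0.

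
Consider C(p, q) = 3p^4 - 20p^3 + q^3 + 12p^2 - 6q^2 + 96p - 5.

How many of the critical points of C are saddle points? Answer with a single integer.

3

C separates as a function of p plus a function of q, so ∇C=0 decouples.
∂C/∂p = 12(p - 4)(p - 2)(p + 1) = 0 at p ∈ {-1, 2, 4}; ∂C/∂q = 3q(q - 4) = 0 at q ∈ {0, 4}.
The Hessian is diagonal: diag(C_pp, C_qq). Second derivatives: C_pp(-1)=180, C_pp(2)=-72, C_pp(4)=120; C_qq(0)=-12, C_qq(4)=12.
Saddle points occur where the two diagonal entries have opposite signs: (-1, 0), (2, 4), (4, 0). Count: 3.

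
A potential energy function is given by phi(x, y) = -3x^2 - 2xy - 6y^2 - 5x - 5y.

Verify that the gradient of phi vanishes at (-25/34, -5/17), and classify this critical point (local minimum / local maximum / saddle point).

∇phi = (-6x - 2y - 5, -2x - 12y - 5); substituting (-25/34, -5/17) gives ∇phi = (0, 0), so (-25/34, -5/17) is indeed a critical point.
The Hessian of phi is constant: H = [[-6, -2], [-2, -12]].
det(H) = (-6)·(-12) − (-2)² = 68.
det(H) > 0 and tr(H) = -18 < 0, so H is negative definite and the point is a local maximum.

local maximum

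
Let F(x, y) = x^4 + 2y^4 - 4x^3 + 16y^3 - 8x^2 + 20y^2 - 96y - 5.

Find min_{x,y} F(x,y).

-191

F(x,y) separates as P(x) + Q(y) − 5, so its minimum is min P + min Q − 5.
P'(x) = 4x(x - 4)(x + 1) vanishes at x ∈ {-1, 0, 4}; Q'(y) = 8(y - 1)(y + 3)(y + 4) vanishes at y ∈ {-4, -3, 1}.
Local minima of P (where P''>0): P(-1)=-3, P(4)=-128. Local minima of Q: Q(-4)=192, Q(1)=-58.
So the global minimum of F is P(4) + Q(1) − 5 = -128 − 58 − 5 = -191, attained at (4, 1).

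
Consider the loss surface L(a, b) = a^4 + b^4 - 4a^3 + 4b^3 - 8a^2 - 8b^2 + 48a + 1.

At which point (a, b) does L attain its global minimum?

(-2, -4)

L(a,b) separates as P(a) + Q(b) + 1, so its minimum is min P + min Q + 1.
P'(a) = 4(a - 3)(a - 2)(a + 2) vanishes at a ∈ {-2, 2, 3}; Q'(b) = 4b(b - 1)(b + 4) vanishes at b ∈ {-4, 0, 1}.
Local minima of P (where P''>0): P(-2)=-80, P(3)=45. Local minima of Q: Q(-4)=-128, Q(1)=-3.
So the global minimum of L is P(-2) + Q(-4) + 1 = -80 − 128 + 1 = -207, attained at (-2, -4).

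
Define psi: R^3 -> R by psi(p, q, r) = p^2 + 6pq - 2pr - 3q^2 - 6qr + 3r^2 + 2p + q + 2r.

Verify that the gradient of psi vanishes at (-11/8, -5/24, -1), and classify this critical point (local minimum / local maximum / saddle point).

∇psi = (2p + 6q - 2r + 2, 6p - 6q - 6r + 1, -2p - 6q + 6r + 2); substituting (-11/8, -5/24, -1) gives ∇psi = (0, 0, 0), so (-11/8, -5/24, -1) is indeed a critical point.
The Hessian is constant: H = [[2, 6, -2], [6, -6, -6], [-2, -6, 6]].
Leading principal minors: Δ₁ = 2, Δ₂ = -48, Δ₃ = -192.
The minors fit neither the all-positive nor the alternating-sign pattern, so H is indefinite: a saddle point.

saddle point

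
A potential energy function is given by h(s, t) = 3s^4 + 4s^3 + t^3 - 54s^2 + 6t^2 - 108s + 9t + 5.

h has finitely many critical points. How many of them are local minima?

h separates as a function of s plus a function of t, so ∇h=0 decouples.
∂h/∂s = 12(s - 3)(s + 1)(s + 3) = 0 at s ∈ {-3, -1, 3}; ∂h/∂t = 3(t + 1)(t + 3) = 0 at t ∈ {-3, -1}.
The Hessian is diagonal: diag(h_ss, h_tt). Second derivatives: h_ss(-3)=144, h_ss(-1)=-96, h_ss(3)=288; h_tt(-3)=-6, h_tt(-1)=6.
Local minima occur where both diagonal entries positive: (-3, -1), (3, -1). Count: 2.

2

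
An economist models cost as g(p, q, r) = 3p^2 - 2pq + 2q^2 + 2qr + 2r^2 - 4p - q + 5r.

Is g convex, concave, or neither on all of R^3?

convex

g is quadratic, so its Hessian is the constant matrix H = [[6, -2, 0], [-2, 4, 2], [0, 2, 4]].
Leading principal minors: 6, 20, 56.
All positive ⇒ H ≻ 0 ⇒ convex.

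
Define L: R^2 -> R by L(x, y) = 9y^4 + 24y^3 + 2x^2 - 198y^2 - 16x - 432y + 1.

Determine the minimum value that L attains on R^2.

-1732

L(x,y) separates as P(x) + Q(y) + 1, so its minimum is min P + min Q + 1.
P'(x) = 4x - 16 vanishes at x ∈ {4}; Q'(y) = 36(y - 3)(y + 1)(y + 4) vanishes at y ∈ {-4, -1, 3}.
Local minima of P (where P''>0): P(4)=-32. Local minima of Q: Q(-4)=-672, Q(3)=-1701.
So the global minimum of L is P(4) + Q(3) + 1 = -32 − 1701 + 1 = -1732, attained at (4, 3).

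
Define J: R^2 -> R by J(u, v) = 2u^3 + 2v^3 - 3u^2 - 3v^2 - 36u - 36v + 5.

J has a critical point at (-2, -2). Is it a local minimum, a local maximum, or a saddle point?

The mixed partial ∂²J/∂u∂v is 0, so the Hessian at any point is diag(J_uu, J_vv) = diag(6(2u - 1), 6(2v - 1)).
At (-2, -2): H = diag(-30, -30).
Both eigenvalues are negative, so H is negative definite: a local maximum.

local maximum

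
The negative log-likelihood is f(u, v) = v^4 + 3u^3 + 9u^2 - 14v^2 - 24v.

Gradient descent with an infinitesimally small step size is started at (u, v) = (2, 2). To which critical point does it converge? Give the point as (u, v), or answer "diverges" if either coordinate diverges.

f is separable, so gradient descent decouples: u follows -∂f/∂u, v follows -∂f/∂v.
∂f/∂u = 9u(u + 2); at u=2 this is 72, so u decreases.
∂f/∂v = 4(v - 3)(v + 1)(v + 2); at v=2 this is -48, so v increases.
u converges to its nearest critical value 0 (a local min of the u-part); v converges to 3. The iterate converges to (0, 3).

(0, 3)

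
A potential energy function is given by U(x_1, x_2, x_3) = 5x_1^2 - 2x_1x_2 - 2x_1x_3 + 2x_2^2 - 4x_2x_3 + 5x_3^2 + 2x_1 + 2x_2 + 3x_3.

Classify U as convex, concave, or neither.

convex

U is quadratic, so its Hessian is the constant matrix H = [[10, -2, -2], [-2, 4, -4], [-2, -4, 10]].
Leading principal minors: 10, 36, 152.
All positive ⇒ H ≻ 0 ⇒ convex.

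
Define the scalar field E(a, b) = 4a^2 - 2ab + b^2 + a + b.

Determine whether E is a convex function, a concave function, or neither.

E is quadratic, so its Hessian is the constant matrix H = [[8, -2], [-2, 2]].
det(H) = 12, tr(H) = 10.
det(H) > 0 and tr(H) > 0, so H is positive definite everywhere: convex.

convex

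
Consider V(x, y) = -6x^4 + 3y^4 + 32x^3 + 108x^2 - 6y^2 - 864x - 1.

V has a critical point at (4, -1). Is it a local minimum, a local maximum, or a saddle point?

saddle point

The mixed partial ∂²V/∂x∂y is 0, so the Hessian at any point is diag(V_xx, V_yy) = diag(24(-3x^2 + 8x + 9), 12(3y^2 - 1)).
At (4, -1): H = diag(-168, 24).
The eigenvalues have opposite signs, so H is indefinite: a saddle point.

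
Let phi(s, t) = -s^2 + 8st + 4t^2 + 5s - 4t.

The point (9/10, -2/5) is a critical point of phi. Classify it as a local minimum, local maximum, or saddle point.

saddle point

The Hessian of phi is constant: H = [[-2, 8], [8, 8]].
det(H) = (-2)·8 − 8² = -80.
Since det(H) < 0, H is indefinite and the critical point is a saddle point.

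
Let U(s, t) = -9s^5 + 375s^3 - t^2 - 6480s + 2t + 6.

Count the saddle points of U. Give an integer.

U separates as a function of s plus a function of t, so ∇U=0 decouples.
∂U/∂s = -45(s - 4)(s - 3)(s + 3)(s + 4) = 0 at s ∈ {-4, -3, 3, 4}; ∂U/∂t = -2(t - 1) = 0 at t ∈ {1}.
The Hessian is diagonal: diag(U_ss, U_tt). Second derivatives: U_ss(-4)=2520, U_ss(-3)=-1890, U_ss(3)=1890, U_ss(4)=-2520; U_tt(1)=-2.
Saddle points occur where the two diagonal entries have opposite signs: (-4, 1), (3, 1). Count: 2.

2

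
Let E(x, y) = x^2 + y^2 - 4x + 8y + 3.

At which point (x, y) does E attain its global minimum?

(2, -4)

E(x,y) separates as P(x) + Q(y) + 3, so its minimum is min P + min Q + 3.
P'(x) = 2x - 4 vanishes at x ∈ {2}; Q'(y) = 2y + 8 vanishes at y ∈ {-4}.
Local minima of P (where P''>0): P(2)=-4. Local minima of Q: Q(-4)=-16.
So the global minimum of E is P(2) + Q(-4) + 3 = -4 − 16 + 3 = -17, attained at (2, -4).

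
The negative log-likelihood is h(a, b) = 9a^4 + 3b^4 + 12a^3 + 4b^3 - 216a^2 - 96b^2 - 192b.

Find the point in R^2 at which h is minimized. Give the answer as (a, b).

(-4, 4)

h(a,b) separates as P(a) + Q(b), so its minimum is min P + min Q.
P'(a) = 36a(a - 3)(a + 4) vanishes at a ∈ {-4, 0, 3}; Q'(b) = 12(b - 4)(b + 1)(b + 4) vanishes at b ∈ {-4, -1, 4}.
Local minima of P (where P''>0): P(-4)=-1920, P(3)=-891. Local minima of Q: Q(-4)=-256, Q(4)=-1280.
So the global minimum of h is P(-4) + Q(4) = -1920 − 1280 = -3200, attained at (-4, 4).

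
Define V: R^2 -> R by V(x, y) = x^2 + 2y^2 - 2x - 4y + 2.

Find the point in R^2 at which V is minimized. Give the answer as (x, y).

(1, 1)

V(x,y) separates as P(x) + Q(y) + 2, so its minimum is min P + min Q + 2.
P'(x) = 2x - 2 vanishes at x ∈ {1}; Q'(y) = 4y - 4 vanishes at y ∈ {1}.
Local minima of P (where P''>0): P(1)=-1. Local minima of Q: Q(1)=-2.
So the global minimum of V is P(1) + Q(1) + 2 = -1 − 2 + 2 = -1, attained at (1, 1).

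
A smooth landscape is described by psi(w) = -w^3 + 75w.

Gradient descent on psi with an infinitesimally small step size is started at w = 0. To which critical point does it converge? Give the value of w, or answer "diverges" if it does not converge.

psi'(w) = -3(w - 5)(w + 5), so psi'(0) = 75.
Gradient descent moves in the -psi' direction, i.e. w is decreasing.
The nearest critical point in that direction is w = -5, where psi'' = 30 > 0 (a local minimum). The iterate converges there.

-5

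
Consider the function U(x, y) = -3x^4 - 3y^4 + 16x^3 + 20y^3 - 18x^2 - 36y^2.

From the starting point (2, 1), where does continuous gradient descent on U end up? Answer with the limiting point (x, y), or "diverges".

(1, 2)

U is separable, so gradient descent decouples: x follows -∂U/∂x, y follows -∂U/∂y.
∂U/∂x = -12x(x - 3)(x - 1); at x=2 this is 24, so x decreases.
∂U/∂y = -12y(y - 3)(y - 2); at y=1 this is -24, so y increases.
x converges to its nearest critical value 1 (a local min of the x-part); y converges to 2. The iterate converges to (1, 2).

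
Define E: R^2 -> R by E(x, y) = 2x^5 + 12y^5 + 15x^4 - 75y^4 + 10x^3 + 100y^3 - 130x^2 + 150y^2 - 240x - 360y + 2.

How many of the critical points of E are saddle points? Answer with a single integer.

E separates as a function of x plus a function of y, so ∇E=0 decouples.
∂E/∂x = 10(x - 2)(x + 1)(x + 3)(x + 4) = 0 at x ∈ {-4, -3, -1, 2}; ∂E/∂y = 60(y - 3)(y - 2)(y - 1)(y + 1) = 0 at y ∈ {-1, 1, 2, 3}.
The Hessian is diagonal: diag(E_xx, E_yy). Second derivatives: E_xx(-4)=-180, E_xx(-3)=100, E_xx(-1)=-180, E_xx(2)=900; E_yy(-1)=-1440, E_yy(1)=240, E_yy(2)=-180, E_yy(3)=480.
Saddle points occur where the two diagonal entries have opposite signs: (-4, 1), (-4, 3), (-3, -1), (-3, 2), (-1, 1), (-1, 3), (2, -1), (2, 2). Count: 8.

8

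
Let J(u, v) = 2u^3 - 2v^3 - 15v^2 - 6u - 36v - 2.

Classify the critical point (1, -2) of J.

The mixed partial ∂²J/∂u∂v is 0, so the Hessian at any point is diag(J_uu, J_vv) = diag(12u, -6(2v + 5)).
At (1, -2): H = diag(12, -6).
The eigenvalues have opposite signs, so H is indefinite: a saddle point.

saddle point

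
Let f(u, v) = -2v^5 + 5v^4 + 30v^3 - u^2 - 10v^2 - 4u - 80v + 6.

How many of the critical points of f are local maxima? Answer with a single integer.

f separates as a function of u plus a function of v, so ∇f=0 decouples.
∂f/∂u = -2(u + 2) = 0 at u ∈ {-2}; ∂f/∂v = -10(v - 4)(v - 1)(v + 1)(v + 2) = 0 at v ∈ {-2, -1, 1, 4}.
The Hessian is diagonal: diag(f_uu, f_vv). Second derivatives: f_uu(-2)=-2; f_vv(-2)=180, f_vv(-1)=-100, f_vv(1)=180, f_vv(4)=-900.
Local maxima occur where both diagonal entries negative: (-2, -1), (-2, 4). Count: 2.

2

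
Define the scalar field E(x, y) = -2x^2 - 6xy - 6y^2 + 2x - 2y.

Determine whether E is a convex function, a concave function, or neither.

concave

E is quadratic, so its Hessian is the constant matrix H = [[-4, -6], [-6, -12]].
det(H) = 12, tr(H) = -16.
det(H) > 0 and tr(H) < 0, so H is negative definite everywhere: concave.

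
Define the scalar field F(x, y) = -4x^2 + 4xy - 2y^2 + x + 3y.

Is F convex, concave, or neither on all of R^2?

F is quadratic, so its Hessian is the constant matrix H = [[-8, 4], [4, -4]].
det(H) = 16, tr(H) = -12.
det(H) > 0 and tr(H) < 0, so H is negative definite everywhere: concave.

concave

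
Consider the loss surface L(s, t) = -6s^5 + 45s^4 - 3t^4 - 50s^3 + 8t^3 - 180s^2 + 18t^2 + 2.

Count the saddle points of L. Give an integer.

6

L separates as a function of s plus a function of t, so ∇L=0 decouples.
∂L/∂s = -30s(s - 4)(s - 3)(s + 1) = 0 at s ∈ {-1, 0, 3, 4}; ∂L/∂t = -12t(t - 3)(t + 1) = 0 at t ∈ {-1, 0, 3}.
The Hessian is diagonal: diag(L_ss, L_tt). Second derivatives: L_ss(-1)=600, L_ss(0)=-360, L_ss(3)=360, L_ss(4)=-600; L_tt(-1)=-48, L_tt(0)=36, L_tt(3)=-144.
Saddle points occur where the two diagonal entries have opposite signs: (-1, -1), (-1, 3), (0, 0), (3, -1), (3, 3), (4, 0). Count: 6.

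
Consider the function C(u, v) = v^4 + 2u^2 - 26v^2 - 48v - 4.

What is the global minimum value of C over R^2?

-356

C(u,v) separates as P(u) + Q(v) − 4, so its minimum is min P + min Q − 4.
P'(u) = 4u vanishes at u ∈ {0}; Q'(v) = 4(v - 4)(v + 1)(v + 3) vanishes at v ∈ {-3, -1, 4}.
Local minima of P (where P''>0): P(0)=0. Local minima of Q: Q(-3)=-9, Q(4)=-352.
So the global minimum of C is P(0) + Q(4) − 4 = 0 − 352 − 4 = -356, attained at (0, 4).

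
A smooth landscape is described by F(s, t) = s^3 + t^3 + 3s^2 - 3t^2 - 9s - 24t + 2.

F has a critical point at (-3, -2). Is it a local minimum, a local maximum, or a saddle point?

The mixed partial ∂²F/∂s∂t is 0, so the Hessian at any point is diag(F_ss, F_tt) = diag(6(s + 1), 6(t - 1)).
At (-3, -2): H = diag(-12, -18).
Both eigenvalues are negative, so H is negative definite: a local maximum.

local maximum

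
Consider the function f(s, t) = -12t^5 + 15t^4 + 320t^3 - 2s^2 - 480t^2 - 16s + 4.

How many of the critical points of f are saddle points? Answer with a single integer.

2

f separates as a function of s plus a function of t, so ∇f=0 decouples.
∂f/∂s = -4(s + 4) = 0 at s ∈ {-4}; ∂f/∂t = -60t(t - 4)(t - 1)(t + 4) = 0 at t ∈ {-4, 0, 1, 4}.
The Hessian is diagonal: diag(f_ss, f_tt). Second derivatives: f_ss(-4)=-4; f_tt(-4)=9600, f_tt(0)=-960, f_tt(1)=900, f_tt(4)=-5760.
Saddle points occur where the two diagonal entries have opposite signs: (-4, -4), (-4, 1). Count: 2.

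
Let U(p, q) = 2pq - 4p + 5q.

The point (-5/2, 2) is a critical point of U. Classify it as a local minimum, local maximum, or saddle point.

saddle point

The Hessian of U is constant: H = [[0, 2], [2, 0]].
det(H) = 0·0 − 2² = -4.
Since det(H) < 0, H is indefinite and the critical point is a saddle point.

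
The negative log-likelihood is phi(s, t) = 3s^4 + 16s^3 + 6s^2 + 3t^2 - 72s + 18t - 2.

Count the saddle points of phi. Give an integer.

phi separates as a function of s plus a function of t, so ∇phi=0 decouples.
∂phi/∂s = 12(s - 1)(s + 2)(s + 3) = 0 at s ∈ {-3, -2, 1}; ∂phi/∂t = 6(t + 3) = 0 at t ∈ {-3}.
The Hessian is diagonal: diag(phi_ss, phi_tt). Second derivatives: phi_ss(-3)=48, phi_ss(-2)=-36, phi_ss(1)=144; phi_tt(-3)=6.
Saddle points occur where the two diagonal entries have opposite signs: (-2, -3). Count: 1.

1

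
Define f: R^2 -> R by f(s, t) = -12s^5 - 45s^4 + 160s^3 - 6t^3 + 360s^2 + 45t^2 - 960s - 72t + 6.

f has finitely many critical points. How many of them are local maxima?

2

f separates as a function of s plus a function of t, so ∇f=0 decouples.
∂f/∂s = -60(s - 2)(s - 1)(s + 2)(s + 4) = 0 at s ∈ {-4, -2, 1, 2}; ∂f/∂t = -18(t - 4)(t - 1) = 0 at t ∈ {1, 4}.
The Hessian is diagonal: diag(f_ss, f_tt). Second derivatives: f_ss(-4)=3600, f_ss(-2)=-1440, f_ss(1)=900, f_ss(2)=-1440; f_tt(1)=54, f_tt(4)=-54.
Local maxima occur where both diagonal entries negative: (-2, 4), (2, 4). Count: 2.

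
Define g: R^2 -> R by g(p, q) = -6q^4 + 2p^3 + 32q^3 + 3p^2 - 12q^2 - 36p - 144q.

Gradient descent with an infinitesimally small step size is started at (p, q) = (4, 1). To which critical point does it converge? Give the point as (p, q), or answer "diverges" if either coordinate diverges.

(2, 2)

g is separable, so gradient descent decouples: p follows -∂g/∂p, q follows -∂g/∂q.
∂g/∂p = 6(p - 2)(p + 3); at p=4 this is 84, so p decreases.
∂g/∂q = -24(q - 3)(q - 2)(q + 1); at q=1 this is -96, so q increases.
p converges to its nearest critical value 2 (a local min of the p-part); q converges to 2. The iterate converges to (2, 2).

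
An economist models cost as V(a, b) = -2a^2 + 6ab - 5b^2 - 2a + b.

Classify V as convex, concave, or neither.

V is quadratic, so its Hessian is the constant matrix H = [[-4, 6], [6, -10]].
det(H) = 4, tr(H) = -14.
det(H) > 0 and tr(H) < 0, so H is negative definite everywhere: concave.

concave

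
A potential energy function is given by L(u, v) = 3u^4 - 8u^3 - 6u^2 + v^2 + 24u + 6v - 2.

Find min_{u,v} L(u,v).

-30

L(u,v) separates as P(u) + Q(v) − 2, so its minimum is min P + min Q − 2.
P'(u) = 12(u - 2)(u - 1)(u + 1) vanishes at u ∈ {-1, 1, 2}; Q'(v) = 2v + 6 vanishes at v ∈ {-3}.
Local minima of P (where P''>0): P(-1)=-19, P(2)=8. Local minima of Q: Q(-3)=-9.
So the global minimum of L is P(-1) + Q(-3) − 2 = -19 − 9 − 2 = -30, attained at (-1, -3).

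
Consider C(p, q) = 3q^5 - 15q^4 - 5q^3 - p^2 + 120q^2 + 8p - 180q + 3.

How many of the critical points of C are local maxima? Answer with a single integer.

C separates as a function of p plus a function of q, so ∇C=0 decouples.
∂C/∂p = -2(p - 4) = 0 at p ∈ {4}; ∂C/∂q = 15(q - 3)(q - 2)(q - 1)(q + 2) = 0 at q ∈ {-2, 1, 2, 3}.
The Hessian is diagonal: diag(C_pp, C_qq). Second derivatives: C_pp(4)=-2; C_qq(-2)=-900, C_qq(1)=90, C_qq(2)=-60, C_qq(3)=150.
Local maxima occur where both diagonal entries negative: (4, -2), (4, 2). Count: 2.

2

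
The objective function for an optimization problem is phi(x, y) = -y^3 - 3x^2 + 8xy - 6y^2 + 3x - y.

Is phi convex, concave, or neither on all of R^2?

neither

The term -y^3 is cubic, so the Hessian is not constant.
∂²phi/∂y² = -6y - 12, which takes both signs as y varies (negative for sufficiently large y). A diagonal entry of the Hessian changing sign means the Hessian is neither positive- nor negative-semidefinite on all of R^2.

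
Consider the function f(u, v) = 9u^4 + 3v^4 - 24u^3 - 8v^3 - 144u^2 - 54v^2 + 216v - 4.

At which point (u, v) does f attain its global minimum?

(4, -3)

f(u,v) separates as P(u) + Q(v) − 4, so its minimum is min P + min Q − 4.
P'(u) = 36u(u - 4)(u + 2) vanishes at u ∈ {-2, 0, 4}; Q'(v) = 12(v - 3)(v - 2)(v + 3) vanishes at v ∈ {-3, 2, 3}.
Local minima of P (where P''>0): P(-2)=-240, P(4)=-1536. Local minima of Q: Q(-3)=-675, Q(3)=189.
So the global minimum of f is P(4) + Q(-3) − 4 = -1536 − 675 − 4 = -2215, attained at (4, -3).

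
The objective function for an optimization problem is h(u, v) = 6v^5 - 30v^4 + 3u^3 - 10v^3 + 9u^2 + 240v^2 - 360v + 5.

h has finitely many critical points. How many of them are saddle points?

4

h separates as a function of u plus a function of v, so ∇h=0 decouples.
∂h/∂u = 9u(u + 2) = 0 at u ∈ {-2, 0}; ∂h/∂v = 30(v - 3)(v - 2)(v - 1)(v + 2) = 0 at v ∈ {-2, 1, 2, 3}.
The Hessian is diagonal: diag(h_uu, h_vv). Second derivatives: h_uu(-2)=-18, h_uu(0)=18; h_vv(-2)=-1800, h_vv(1)=180, h_vv(2)=-120, h_vv(3)=300.
Saddle points occur where the two diagonal entries have opposite signs: (-2, 1), (-2, 3), (0, -2), (0, 2). Count: 4.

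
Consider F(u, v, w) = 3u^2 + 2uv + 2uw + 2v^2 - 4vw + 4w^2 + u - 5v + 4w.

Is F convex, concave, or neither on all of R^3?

convex

F is quadratic, so its Hessian is the constant matrix H = [[6, 2, 2], [2, 4, -4], [2, -4, 8]].
Leading principal minors: 6, 20, 16.
All positive ⇒ H ≻ 0 ⇒ convex.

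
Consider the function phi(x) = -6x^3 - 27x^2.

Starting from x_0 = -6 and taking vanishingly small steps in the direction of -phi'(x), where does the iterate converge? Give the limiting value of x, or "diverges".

phi'(x) = -18x(x + 3), so phi'(-6) = -324.
Gradient descent moves in the -phi' direction, i.e. x is increasing.
The nearest critical point in that direction is x = -3, where phi'' = 54 > 0 (a local minimum). The iterate converges there.

-3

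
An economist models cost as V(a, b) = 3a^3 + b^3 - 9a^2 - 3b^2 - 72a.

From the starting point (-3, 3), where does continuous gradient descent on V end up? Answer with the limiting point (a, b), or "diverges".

diverges

V is separable, so gradient descent decouples: a follows -∂V/∂a, b follows -∂V/∂b.
∂V/∂a = 9(a - 4)(a + 2); at a=-3 this is 63, so a decreases.
∂V/∂b = 3b(b - 2); at b=3 this is 9, so b decreases.
The a-coordinate has no critical point in that direction and runs off to infinity.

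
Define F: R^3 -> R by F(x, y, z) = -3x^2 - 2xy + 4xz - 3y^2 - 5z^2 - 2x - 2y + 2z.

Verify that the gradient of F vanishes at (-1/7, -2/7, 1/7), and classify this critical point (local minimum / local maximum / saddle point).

local maximum

∇F = (-6x - 2y + 4z - 2, -2x - 6y - 2, 4x - 10z + 2); substituting (-1/7, -2/7, 1/7) gives ∇F = (0, 0, 0), so (-1/7, -2/7, 1/7) is indeed a critical point.
The Hessian is constant: H = [[-6, -2, 4], [-2, -6, 0], [4, 0, -10]].
Leading principal minors: Δ₁ = -6, Δ₂ = 32, Δ₃ = -224.
The minors alternate sign starting negative (−, +, −), so H is negative definite: a local maximum.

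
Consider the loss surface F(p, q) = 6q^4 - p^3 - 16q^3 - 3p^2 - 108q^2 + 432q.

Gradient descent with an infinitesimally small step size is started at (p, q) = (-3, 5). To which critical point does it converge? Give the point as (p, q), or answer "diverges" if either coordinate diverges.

F is separable, so gradient descent decouples: p follows -∂F/∂p, q follows -∂F/∂q.
∂F/∂p = -3p(p + 2); at p=-3 this is -9, so p increases.
∂F/∂q = 24(q - 3)(q - 2)(q + 3); at q=5 this is 1152, so q decreases.
p converges to its nearest critical value -2 (a local min of the p-part); q converges to 3. The iterate converges to (-2, 3).

(-2, 3)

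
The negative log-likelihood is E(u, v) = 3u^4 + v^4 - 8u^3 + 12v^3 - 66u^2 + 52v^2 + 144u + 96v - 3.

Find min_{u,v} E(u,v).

-634

E(u,v) separates as P(u) + Q(v) − 3, so its minimum is min P + min Q − 3.
P'(u) = 12(u - 4)(u - 1)(u + 3) vanishes at u ∈ {-3, 1, 4}; Q'(v) = 4(v + 2)(v + 3)(v + 4) vanishes at v ∈ {-4, -3, -2}.
Local minima of P (where P''>0): P(-3)=-567, P(4)=-224. Local minima of Q: Q(-4)=-64, Q(-2)=-64.
So the global minimum of E is P(-3) + Q(-4) − 3 = -567 − 64 − 3 = -634, attained at (-3, -4).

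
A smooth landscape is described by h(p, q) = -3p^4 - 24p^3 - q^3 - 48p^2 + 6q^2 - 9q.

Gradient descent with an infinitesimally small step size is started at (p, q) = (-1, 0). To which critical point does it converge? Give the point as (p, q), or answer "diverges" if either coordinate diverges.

(-2, 1)

h is separable, so gradient descent decouples: p follows -∂h/∂p, q follows -∂h/∂q.
∂h/∂p = -12p(p + 2)(p + 4); at p=-1 this is 36, so p decreases.
∂h/∂q = -3(q - 3)(q - 1); at q=0 this is -9, so q increases.
p converges to its nearest critical value -2 (a local min of the p-part); q converges to 1. The iterate converges to (-2, 1).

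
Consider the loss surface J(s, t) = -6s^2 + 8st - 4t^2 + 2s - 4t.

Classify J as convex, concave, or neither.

J is quadratic, so its Hessian is the constant matrix H = [[-12, 8], [8, -8]].
det(H) = 32, tr(H) = -20.
det(H) > 0 and tr(H) < 0, so H is negative definite everywhere: concave.

concave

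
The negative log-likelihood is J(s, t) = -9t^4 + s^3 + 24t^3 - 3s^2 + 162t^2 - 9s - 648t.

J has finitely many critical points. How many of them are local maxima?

J separates as a function of s plus a function of t, so ∇J=0 decouples.
∂J/∂s = 3(s - 3)(s + 1) = 0 at s ∈ {-1, 3}; ∂J/∂t = -36(t - 3)(t - 2)(t + 3) = 0 at t ∈ {-3, 2, 3}.
The Hessian is diagonal: diag(J_ss, J_tt). Second derivatives: J_ss(-1)=-12, J_ss(3)=12; J_tt(-3)=-1080, J_tt(2)=180, J_tt(3)=-216.
Local maxima occur where both diagonal entries negative: (-1, -3), (-1, 3). Count: 2.

2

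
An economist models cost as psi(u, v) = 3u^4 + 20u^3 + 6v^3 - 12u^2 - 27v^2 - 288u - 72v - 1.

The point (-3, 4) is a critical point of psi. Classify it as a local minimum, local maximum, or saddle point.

saddle point

The mixed partial ∂²psi/∂u∂v is 0, so the Hessian at any point is diag(psi_uu, psi_vv) = diag(12(3u^2 + 10u - 2), 18(2v - 3)).
At (-3, 4): H = diag(-60, 90).
The eigenvalues have opposite signs, so H is indefinite: a saddle point.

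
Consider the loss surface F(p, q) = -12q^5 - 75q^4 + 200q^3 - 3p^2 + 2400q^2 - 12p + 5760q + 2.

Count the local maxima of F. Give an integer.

F separates as a function of p plus a function of q, so ∇F=0 decouples.
∂F/∂p = -6(p + 2) = 0 at p ∈ {-2}; ∂F/∂q = -60(q - 4)(q + 2)(q + 3)(q + 4) = 0 at q ∈ {-4, -3, -2, 4}.
The Hessian is diagonal: diag(F_pp, F_qq). Second derivatives: F_pp(-2)=-6; F_qq(-4)=960, F_qq(-3)=-420, F_qq(-2)=720, F_qq(4)=-20160.
Local maxima occur where both diagonal entries negative: (-2, -3), (-2, 4). Count: 2.

2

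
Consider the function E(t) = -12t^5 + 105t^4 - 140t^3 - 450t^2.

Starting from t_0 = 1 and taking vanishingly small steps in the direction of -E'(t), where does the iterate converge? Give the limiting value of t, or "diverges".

3

E'(t) = -60t(t - 5)(t - 3)(t + 1), so E'(1) = -960.
Gradient descent moves in the -E' direction, i.e. t is increasing.
The nearest critical point in that direction is t = 3, where E'' = 1440 > 0 (a local minimum). The iterate converges there.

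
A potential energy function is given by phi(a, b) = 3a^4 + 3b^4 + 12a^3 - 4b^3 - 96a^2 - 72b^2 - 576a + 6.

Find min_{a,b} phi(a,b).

-2938

phi(a,b) separates as P(a) + Q(b) + 6, so its minimum is min P + min Q + 6.
P'(a) = 12(a - 4)(a + 3)(a + 4) vanishes at a ∈ {-4, -3, 4}; Q'(b) = 12b(b - 4)(b + 3) vanishes at b ∈ {-3, 0, 4}.
Local minima of P (where P''>0): P(-4)=768, P(4)=-2304. Local minima of Q: Q(-3)=-297, Q(4)=-640.
So the global minimum of phi is P(4) + Q(4) + 6 = -2304 − 640 + 6 = -2938, attained at (4, 4).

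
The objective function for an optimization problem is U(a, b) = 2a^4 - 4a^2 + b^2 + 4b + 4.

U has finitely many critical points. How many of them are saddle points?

1

U separates as a function of a plus a function of b, so ∇U=0 decouples.
∂U/∂a = 8a(a - 1)(a + 1) = 0 at a ∈ {-1, 0, 1}; ∂U/∂b = 2(b + 2) = 0 at b ∈ {-2}.
The Hessian is diagonal: diag(U_aa, U_bb). Second derivatives: U_aa(-1)=16, U_aa(0)=-8, U_aa(1)=16; U_bb(-2)=2.
Saddle points occur where the two diagonal entries have opposite signs: (0, -2). Count: 1.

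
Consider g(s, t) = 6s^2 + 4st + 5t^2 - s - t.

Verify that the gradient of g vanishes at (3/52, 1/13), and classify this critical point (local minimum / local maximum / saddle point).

local minimum

∇g = (12s + 4t - 1, 4s + 10t - 1); substituting (3/52, 1/13) gives ∇g = (0, 0), so (3/52, 1/13) is indeed a critical point.
The Hessian of g is constant: H = [[12, 4], [4, 10]].
det(H) = 12·10 − 4² = 104.
det(H) > 0 and tr(H) = 22 > 0, so H is positive definite and the point is a local minimum.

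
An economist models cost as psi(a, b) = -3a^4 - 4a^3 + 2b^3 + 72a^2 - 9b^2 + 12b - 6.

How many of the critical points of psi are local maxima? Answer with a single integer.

psi separates as a function of a plus a function of b, so ∇psi=0 decouples.
∂psi/∂a = -12a(a - 3)(a + 4) = 0 at a ∈ {-4, 0, 3}; ∂psi/∂b = 6(b - 2)(b - 1) = 0 at b ∈ {1, 2}.
The Hessian is diagonal: diag(psi_aa, psi_bb). Second derivatives: psi_aa(-4)=-336, psi_aa(0)=144, psi_aa(3)=-252; psi_bb(1)=-6, psi_bb(2)=6.
Local maxima occur where both diagonal entries negative: (-4, 1), (3, 1). Count: 2.

2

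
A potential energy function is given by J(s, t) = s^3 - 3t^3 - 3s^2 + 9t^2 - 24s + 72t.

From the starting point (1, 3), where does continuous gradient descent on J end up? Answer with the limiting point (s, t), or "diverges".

J is separable, so gradient descent decouples: s follows -∂J/∂s, t follows -∂J/∂t.
∂J/∂s = 3(s - 4)(s + 2); at s=1 this is -27, so s increases.
∂J/∂t = -9(t - 4)(t + 2); at t=3 this is 45, so t decreases.
s converges to its nearest critical value 4 (a local min of the s-part); t converges to -2. The iterate converges to (4, -2).

(4, -2)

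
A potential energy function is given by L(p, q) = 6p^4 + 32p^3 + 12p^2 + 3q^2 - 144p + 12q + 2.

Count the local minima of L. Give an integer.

L separates as a function of p plus a function of q, so ∇L=0 decouples.
∂L/∂p = 24(p - 1)(p + 2)(p + 3) = 0 at p ∈ {-3, -2, 1}; ∂L/∂q = 6(q + 2) = 0 at q ∈ {-2}.
The Hessian is diagonal: diag(L_pp, L_qq). Second derivatives: L_pp(-3)=96, L_pp(-2)=-72, L_pp(1)=288; L_qq(-2)=6.
Local minima occur where both diagonal entries positive: (-3, -2), (1, -2). Count: 2.

2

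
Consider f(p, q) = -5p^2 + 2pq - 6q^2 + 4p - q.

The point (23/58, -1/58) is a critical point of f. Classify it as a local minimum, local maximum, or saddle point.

The Hessian of f is constant: H = [[-10, 2], [2, -12]].
det(H) = (-10)·(-12) − 2² = 116.
det(H) > 0 and tr(H) = -22 < 0, so H is negative definite and the point is a local maximum.

local maximum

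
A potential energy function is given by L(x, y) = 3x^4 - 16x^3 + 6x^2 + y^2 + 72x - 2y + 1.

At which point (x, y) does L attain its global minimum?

L(x,y) separates as P(x) + Q(y) + 1, so its minimum is min P + min Q + 1.
P'(x) = 12(x - 3)(x - 2)(x + 1) vanishes at x ∈ {-1, 2, 3}; Q'(y) = 2y - 2 vanishes at y ∈ {1}.
Local minima of P (where P''>0): P(-1)=-47, P(3)=81. Local minima of Q: Q(1)=-1.
So the global minimum of L is P(-1) + Q(1) + 1 = -47 − 1 + 1 = -47, attained at (-1, 1).

(-1, 1)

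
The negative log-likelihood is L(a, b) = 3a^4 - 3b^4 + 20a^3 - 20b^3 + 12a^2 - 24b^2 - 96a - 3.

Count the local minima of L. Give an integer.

2

L separates as a function of a plus a function of b, so ∇L=0 decouples.
∂L/∂a = 12(a - 1)(a + 2)(a + 4) = 0 at a ∈ {-4, -2, 1}; ∂L/∂b = -12b(b + 1)(b + 4) = 0 at b ∈ {-4, -1, 0}.
The Hessian is diagonal: diag(L_aa, L_bb). Second derivatives: L_aa(-4)=120, L_aa(-2)=-72, L_aa(1)=180; L_bb(-4)=-144, L_bb(-1)=36, L_bb(0)=-48.
Local minima occur where both diagonal entries positive: (-4, -1), (1, -1). Count: 2.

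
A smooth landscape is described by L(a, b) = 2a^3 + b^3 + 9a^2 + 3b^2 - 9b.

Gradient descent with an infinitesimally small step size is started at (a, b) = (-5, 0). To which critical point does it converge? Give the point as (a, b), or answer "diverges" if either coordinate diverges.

L is separable, so gradient descent decouples: a follows -∂L/∂a, b follows -∂L/∂b.
∂L/∂a = 6a(a + 3); at a=-5 this is 60, so a decreases.
∂L/∂b = 3(b - 1)(b + 3); at b=0 this is -9, so b increases.
The a-coordinate has no critical point in that direction and runs off to infinity.

diverges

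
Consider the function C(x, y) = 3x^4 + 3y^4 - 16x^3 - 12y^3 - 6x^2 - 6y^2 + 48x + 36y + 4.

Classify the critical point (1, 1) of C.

The mixed partial ∂²C/∂x∂y is 0, so the Hessian at any point is diag(C_xx, C_yy) = diag(12(3x^2 - 8x - 1), 12(3y^2 - 6y - 1)).
At (1, 1): H = diag(-72, -48).
Both eigenvalues are negative, so H is negative definite: a local maximum.

local maximum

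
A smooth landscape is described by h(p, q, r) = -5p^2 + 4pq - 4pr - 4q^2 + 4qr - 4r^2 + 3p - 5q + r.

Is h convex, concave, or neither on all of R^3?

concave

h is quadratic, so its Hessian is the constant matrix H = [[-10, 4, -4], [4, -8, 4], [-4, 4, -8]].
Leading principal minors: -10, 64, -352.
Signs alternate −, +, − ⇒ H ≺ 0 ⇒ concave.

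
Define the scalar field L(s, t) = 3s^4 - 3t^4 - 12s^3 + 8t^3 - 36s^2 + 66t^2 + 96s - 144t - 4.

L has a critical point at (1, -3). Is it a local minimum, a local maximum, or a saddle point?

The mixed partial ∂²L/∂s∂t is 0, so the Hessian at any point is diag(L_ss, L_tt) = diag(36(s^2 - 2s - 2), 12(-3t^2 + 4t + 11)).
At (1, -3): H = diag(-108, -336).
Both eigenvalues are negative, so H is negative definite: a local maximum.

local maximum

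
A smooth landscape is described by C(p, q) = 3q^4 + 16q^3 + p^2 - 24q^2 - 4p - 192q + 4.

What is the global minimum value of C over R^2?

C(p,q) separates as A(p) + B(q) + 4, so its minimum is min A + min B + 4.
A'(p) = 2p - 4 vanishes at p ∈ {2}; B'(q) = 12(q - 2)(q + 2)(q + 4) vanishes at q ∈ {-4, -2, 2}.
Local minima of A (where A''>0): A(2)=-4. Local minima of B: B(-4)=128, B(2)=-304.
So the global minimum of C is A(2) + B(2) + 4 = -4 − 304 + 4 = -304, attained at (2, 2).

-304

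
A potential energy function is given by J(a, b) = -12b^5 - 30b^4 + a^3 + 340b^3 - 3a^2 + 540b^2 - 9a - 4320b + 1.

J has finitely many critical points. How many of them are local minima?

2

J separates as a function of a plus a function of b, so ∇J=0 decouples.
∂J/∂a = 3(a - 3)(a + 1) = 0 at a ∈ {-1, 3}; ∂J/∂b = -60(b - 3)(b - 2)(b + 3)(b + 4) = 0 at b ∈ {-4, -3, 2, 3}.
The Hessian is diagonal: diag(J_aa, J_bb). Second derivatives: J_aa(-1)=-12, J_aa(3)=12; J_bb(-4)=2520, J_bb(-3)=-1800, J_bb(2)=1800, J_bb(3)=-2520.
Local minima occur where both diagonal entries positive: (3, -4), (3, 2). Count: 2.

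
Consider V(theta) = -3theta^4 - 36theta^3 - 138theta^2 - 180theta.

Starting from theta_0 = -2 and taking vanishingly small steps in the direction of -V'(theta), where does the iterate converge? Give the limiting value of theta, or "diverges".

-3

V'(theta) = -12(theta + 1)(theta + 3)(theta + 5), so V'(-2) = 36.
Gradient descent moves in the -V' direction, i.e. theta is decreasing.
The nearest critical point in that direction is theta = -3, where V'' = 48 > 0 (a local minimum). The iterate converges there.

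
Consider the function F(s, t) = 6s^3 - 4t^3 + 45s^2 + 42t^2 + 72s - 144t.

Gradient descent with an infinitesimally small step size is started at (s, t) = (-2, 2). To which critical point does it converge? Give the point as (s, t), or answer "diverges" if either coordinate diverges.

F is separable, so gradient descent decouples: s follows -∂F/∂s, t follows -∂F/∂t.
∂F/∂s = 18(s + 1)(s + 4); at s=-2 this is -36, so s increases.
∂F/∂t = -12(t - 4)(t - 3); at t=2 this is -24, so t increases.
s converges to its nearest critical value -1 (a local min of the s-part); t converges to 3. The iterate converges to (-1, 3).

(-1, 3)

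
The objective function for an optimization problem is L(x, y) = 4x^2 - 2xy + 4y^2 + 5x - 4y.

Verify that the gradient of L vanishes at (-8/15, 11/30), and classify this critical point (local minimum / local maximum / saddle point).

∇L = (8x - 2y + 5, -2x + 8y - 4); substituting (-8/15, 11/30) gives ∇L = (0, 0), so (-8/15, 11/30) is indeed a critical point.
The Hessian of L is constant: H = [[8, -2], [-2, 8]].
det(H) = 8·8 − (-2)² = 60.
det(H) > 0 and tr(H) = 16 > 0, so H is positive definite and the point is a local minimum.

local minimum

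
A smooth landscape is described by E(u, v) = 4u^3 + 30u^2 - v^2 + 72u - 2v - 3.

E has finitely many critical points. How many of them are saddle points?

1

E separates as a function of u plus a function of v, so ∇E=0 decouples.
∂E/∂u = 12(u + 2)(u + 3) = 0 at u ∈ {-3, -2}; ∂E/∂v = -2(v + 1) = 0 at v ∈ {-1}.
The Hessian is diagonal: diag(E_uu, E_vv). Second derivatives: E_uu(-3)=-12, E_uu(-2)=12; E_vv(-1)=-2.
Saddle points occur where the two diagonal entries have opposite signs: (-2, -1). Count: 1.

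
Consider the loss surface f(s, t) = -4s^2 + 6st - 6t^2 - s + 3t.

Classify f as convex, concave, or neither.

f is quadratic, so its Hessian is the constant matrix H = [[-8, 6], [6, -12]].
det(H) = 60, tr(H) = -20.
det(H) > 0 and tr(H) < 0, so H is negative definite everywhere: concave.

concave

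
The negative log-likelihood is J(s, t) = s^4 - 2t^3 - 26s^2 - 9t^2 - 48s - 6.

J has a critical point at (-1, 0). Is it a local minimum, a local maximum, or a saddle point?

The mixed partial ∂²J/∂s∂t is 0, so the Hessian at any point is diag(J_ss, J_tt) = diag(4(3s^2 - 13), -6(2t + 3)).
At (-1, 0): H = diag(-40, -18).
Both eigenvalues are negative, so H is negative definite: a local maximum.

local maximum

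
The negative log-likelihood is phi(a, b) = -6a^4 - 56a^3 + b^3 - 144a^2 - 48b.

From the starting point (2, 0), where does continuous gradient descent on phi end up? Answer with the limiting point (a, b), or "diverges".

diverges

phi is separable, so gradient descent decouples: a follows -∂phi/∂a, b follows -∂phi/∂b.
∂phi/∂a = -24a(a + 3)(a + 4); at a=2 this is -1440, so a increases.
∂phi/∂b = 3(b - 4)(b + 4); at b=0 this is -48, so b increases.
The a-coordinate has no critical point in that direction and runs off to infinity.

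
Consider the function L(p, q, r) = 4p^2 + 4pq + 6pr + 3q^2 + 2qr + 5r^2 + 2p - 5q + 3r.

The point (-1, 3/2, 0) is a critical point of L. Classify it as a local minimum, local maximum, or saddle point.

The Hessian is constant: H = [[8, 4, 6], [4, 6, 2], [6, 2, 10]].
Leading principal minors: Δ₁ = 8, Δ₂ = 32, Δ₃ = 168.
All leading minors are positive, so H is positive definite: a local minimum.

local minimum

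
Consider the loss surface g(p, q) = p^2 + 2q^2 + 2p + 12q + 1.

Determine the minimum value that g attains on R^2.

g(p,q) separates as A(p) + B(q) + 1, so its minimum is min A + min B + 1.
A'(p) = 2p + 2 vanishes at p ∈ {-1}; B'(q) = 4q + 12 vanishes at q ∈ {-3}.
Local minima of A (where A''>0): A(-1)=-1. Local minima of B: B(-3)=-18.
So the global minimum of g is A(-1) + B(-3) + 1 = -1 − 18 + 1 = -18, attained at (-1, -3).

-18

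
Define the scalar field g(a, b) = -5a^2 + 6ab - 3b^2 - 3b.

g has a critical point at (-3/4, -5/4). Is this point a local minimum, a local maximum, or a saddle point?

local maximum

The Hessian of g is constant: H = [[-10, 6], [6, -6]].
det(H) = (-10)·(-6) − 6² = 24.
det(H) > 0 and tr(H) = -16 < 0, so H is negative definite and the point is a local maximum.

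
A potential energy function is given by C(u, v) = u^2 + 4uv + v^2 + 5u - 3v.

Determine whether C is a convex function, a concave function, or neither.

neither

C is quadratic, so its Hessian is the constant matrix H = [[2, 4], [4, 2]].
det(H) = -12, tr(H) = 4.
det(H) < 0, so H is indefinite: neither convex nor concave.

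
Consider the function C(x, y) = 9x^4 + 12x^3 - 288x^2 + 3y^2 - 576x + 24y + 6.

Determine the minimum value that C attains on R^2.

C(x,y) separates as P(x) + Q(y) + 6, so its minimum is min P + min Q + 6.
P'(x) = 36(x - 4)(x + 1)(x + 4) vanishes at x ∈ {-4, -1, 4}; Q'(y) = 6y + 24 vanishes at y ∈ {-4}.
Local minima of P (where P''>0): P(-4)=-768, P(4)=-3840. Local minima of Q: Q(-4)=-48.
So the global minimum of C is P(4) + Q(-4) + 6 = -3840 − 48 + 6 = -3882, attained at (4, -4).

-3882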